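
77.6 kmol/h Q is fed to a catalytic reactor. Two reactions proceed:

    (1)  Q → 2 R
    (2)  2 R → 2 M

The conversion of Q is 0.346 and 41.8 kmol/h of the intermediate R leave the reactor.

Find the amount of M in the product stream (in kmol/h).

11.9 kmol/h

Conversion of Q: Q consumed = 1ξ₁ = 0.346 × 77.6 → ξ₁ = 26.85 kmol/h.
R balance: n_R = 0 + 2ξ₁ − 2ξ₂ = 41.8 → ξ₂ = (2·26.85 − 41.8)/2 = 5.95 kmol/h.
Outlet amounts (n = n₀ + Σ ν·ξ):
  Q: 77.6 − 1(26.85) = 50.75
  R: 0 + 2(26.85) − 2(5.95) = 41.8
  M: 0 + 2(5.95) = 11.9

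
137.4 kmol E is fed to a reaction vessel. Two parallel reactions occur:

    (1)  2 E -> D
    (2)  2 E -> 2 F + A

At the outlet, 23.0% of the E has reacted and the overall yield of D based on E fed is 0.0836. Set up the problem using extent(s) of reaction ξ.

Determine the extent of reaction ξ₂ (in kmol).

Yield of D: 1ξ₁ / 137.4 = 0.0836 → ξ₁ = 11.49 kmol.
Conversion of E: 2ξ₁ + 2ξ₂ = 0.23 × 137.4 = 31.6 → ξ₂ = 4.314 kmol.
Outlet amounts (n = n₀ + Σ ν·ξ):
  E: 137.4 − 2(11.49) − 2(4.314) = 105.8
  D: 0 + 1(11.49) = 11.49
  F: 0 + 2(4.314) = 8.629
  A: 0 + 1(4.314) = 4.314

ξ₂ = 4.31 kmol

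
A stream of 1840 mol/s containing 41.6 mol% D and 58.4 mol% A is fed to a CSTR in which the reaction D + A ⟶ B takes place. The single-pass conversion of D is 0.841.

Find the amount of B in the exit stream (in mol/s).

644 mol/s

D reacted = 0.841 × 765.4 = 643.7 mol/s; ν_D = −1, so ξ = 643.7/1 = 643.7 mol/s.
Outlet amounts (n = n₀ + ν ξ):
  D: 765.4 − 1(643.7) = 121.7
  A: 1075 − 1(643.7) = 430.8
  B: 0 + 1(643.7) = 643.7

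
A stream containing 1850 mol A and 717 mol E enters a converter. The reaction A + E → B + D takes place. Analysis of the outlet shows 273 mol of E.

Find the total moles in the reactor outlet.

For E: n = n₀ − 1ξ → 273 = 717 − 1ξ, giving ξ = 444 mol.
Outlet amounts (n = n₀ + ν ξ):
  A: 1850 − 1(444) = 1406
  E: 717 − 1(444) = 273
  B: 0 + 1(444) = 444
  D: 0 + 1(444) = 444
Total out = 1406 + 273 + 444 + 444 = 2567 mol.

2570 mol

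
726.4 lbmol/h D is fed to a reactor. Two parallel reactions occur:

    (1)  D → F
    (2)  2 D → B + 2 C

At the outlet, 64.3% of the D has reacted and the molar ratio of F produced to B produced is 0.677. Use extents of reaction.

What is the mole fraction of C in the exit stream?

Conversion of D: D consumed = 0.643 × 726.4 = 467.1 lbmol/h = 1ξ₁ + 2ξ₂.
Selectivity: 1ξ₁ / (1ξ₂) = 0.677 → ξ₁ = 0.677 ξ₂.
Substitute: (1·0.677 + 2) ξ₂ = 467.1 → ξ₂ = 174.5 lbmol/h, ξ₁ = 118.1 lbmol/h.
Outlet amounts (n = n₀ + Σ ν·ξ):
  D: 726.4 − 1(118.1) − 2(174.5) = 259.3
  F: 0 + 1(118.1) = 118.1
  B: 0 + 1(174.5) = 174.5
  C: 0 + 2(174.5) = 349
Total out = 900.9 lbmol/h; y_C = 349 / 900.9 = 0.3873.

0.387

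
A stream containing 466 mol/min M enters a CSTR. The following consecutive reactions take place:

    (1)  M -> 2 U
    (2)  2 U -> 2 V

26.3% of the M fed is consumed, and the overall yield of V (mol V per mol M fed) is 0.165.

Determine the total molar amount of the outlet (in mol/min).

589 mol/min

Conversion of M: M consumed = 1ξ₁ = 0.263 × 466 → ξ₁ = 122.6 mol/min.
Yield of V: 2ξ₂ / 466 = 0.165 → ξ₂ = 38.45 mol/min.
Outlet amounts (n = n₀ + Σ ν·ξ):
  M: 466 − 1(122.6) = 343.4
  U: 0 + 2(122.6) − 2(38.45) = 168.2
  V: 0 + 2(38.45) = 76.89
Total out = 343.4 + 168.2 + 76.89 = 588.6 mol/min.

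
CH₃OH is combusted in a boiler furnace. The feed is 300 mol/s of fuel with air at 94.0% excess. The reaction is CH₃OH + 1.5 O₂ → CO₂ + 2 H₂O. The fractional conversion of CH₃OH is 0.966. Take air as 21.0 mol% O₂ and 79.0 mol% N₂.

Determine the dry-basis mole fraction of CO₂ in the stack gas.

Stoichiometric O₂ = 1.5 × 300 = 450 mol/s; O₂ fed = 450 × 1.940 = 873 mol/s.
N₂ fed = 873 × 79/21 = 3284 mol/s.
Fuel reacted = 0.966 × 300 → ξ = 289.8 mol/s.
Outlet (n = n₀ + ν ξ):
  CH₃OH: 300 − 1(289.8) = 10.2
  O₂: 873 − 1.5(289.8) = 438.3
  N₂: 3284 (inert)
  CO₂: 0 + 1(289.8) = 289.8
  H₂O: 0 + 2(289.8) = 579.6
Dry total = 4022 mol/s; y_CO₂ (dry) = 289.8 / 4022 = 0.07205.

0.072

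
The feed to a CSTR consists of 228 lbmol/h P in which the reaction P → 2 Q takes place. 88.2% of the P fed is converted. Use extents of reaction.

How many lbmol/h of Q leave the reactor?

402 lbmol/h

P reacted = 0.882 × 228 = 201.1 lbmol/h; ν_P = −1, so ξ = 201.1/1 = 201.1 lbmol/h.
Outlet amounts (n = n₀ + ν ξ):
  P: 228 − 1(201.1) = 26.9
  Q: 0 + 2(201.1) = 402.2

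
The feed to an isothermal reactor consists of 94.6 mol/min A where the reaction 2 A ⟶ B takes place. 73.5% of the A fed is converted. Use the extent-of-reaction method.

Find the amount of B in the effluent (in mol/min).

A reacted = 0.735 × 94.6 = 69.53 mol/min; ν_A = −2, so ξ = 69.53/2 = 34.77 mol/min.
Outlet amounts (n = n₀ + ν ξ):
  A: 94.6 − 2(34.77) = 25.07
  B: 0 + 1(34.77) = 34.77

34.8 mol/min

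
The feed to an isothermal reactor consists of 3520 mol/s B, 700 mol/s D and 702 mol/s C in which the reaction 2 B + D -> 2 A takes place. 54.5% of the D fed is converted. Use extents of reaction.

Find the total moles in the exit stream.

4540 mol/s

D reacted = 0.545 × 700 = 381.5 mol/s; ν_D = −1, so ξ = 381.5/1 = 381.5 mol/s.
Outlet amounts (n = n₀ + ν ξ):
  B: 3520 − 2(381.5) = 2757
  D: 700 − 1(381.5) = 318.5
  A: 0 + 2(381.5) = 763
  C: 702 (inert)
Total out = 2757 + 318.5 + 763 + 702 = 4540 mol/s.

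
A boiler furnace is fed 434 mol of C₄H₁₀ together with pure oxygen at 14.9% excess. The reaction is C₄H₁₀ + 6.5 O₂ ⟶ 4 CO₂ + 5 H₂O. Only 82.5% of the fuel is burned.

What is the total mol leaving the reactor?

Stoichiometric O₂ = 6.5 × 434 = 2821 mol; O₂ fed = 2821 × 1.149 = 3241 mol.
Fuel reacted = 0.825 × 434 → ξ = 358 mol.
Outlet (n = n₀ + ν ξ):
  C₄H₁₀: 434 − 1(358) = 75.95
  O₂: 3241 − 6.5(358) = 914
  CO₂: 0 + 4(358) = 1432
  H₂O: 0 + 5(358) = 1790
Total out = 75.95 + 914 + 1432 + 1790 = 4212 mol.

4210 mol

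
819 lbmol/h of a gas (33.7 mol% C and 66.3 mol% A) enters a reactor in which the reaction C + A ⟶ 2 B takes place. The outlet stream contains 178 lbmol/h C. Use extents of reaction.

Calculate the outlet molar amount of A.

For C: n = n₀ − 1ξ → 178 = 276 − 1ξ, giving ξ = 98 lbmol/h.
Outlet amounts (n = n₀ + ν ξ):
  C: 276 − 1(98) = 178
  A: 543 − 1(98) = 445
  B: 0 + 2(98) = 196

445 lbmol/h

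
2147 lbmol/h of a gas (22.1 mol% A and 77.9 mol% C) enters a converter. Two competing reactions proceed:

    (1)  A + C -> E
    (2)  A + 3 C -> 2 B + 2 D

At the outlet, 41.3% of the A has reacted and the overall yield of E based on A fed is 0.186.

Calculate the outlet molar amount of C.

1260 lbmol/h

Yield of E: 1ξ₁ / 474.5 = 0.186 → ξ₁ = 88.25 lbmol/h.
Conversion of A: 1ξ₁ + 1ξ₂ = 0.413 × 474.5 = 196 → ξ₂ = 107.7 lbmol/h.
Outlet amounts (n = n₀ + Σ ν·ξ):
  A: 474.5 − 1(88.25) − 1(107.7) = 278.5
  C: 1673 − 1(88.25) − 3(107.7) = 1261
  E: 0 + 1(88.25) = 88.25
  B: 0 + 2(107.7) = 215.4
  D: 0 + 2(107.7) = 215.4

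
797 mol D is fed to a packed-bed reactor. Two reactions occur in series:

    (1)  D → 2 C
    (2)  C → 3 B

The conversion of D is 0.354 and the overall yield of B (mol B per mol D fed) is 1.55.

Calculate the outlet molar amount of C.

152 mol

Conversion of D: D consumed = 1ξ₁ = 0.354 × 797 → ξ₁ = 282.1 mol.
Yield of B: 3ξ₂ / 797 = 1.55 → ξ₂ = 411.8 mol.
Outlet amounts (n = n₀ + Σ ν·ξ):
  D: 797 − 1(282.1) = 514.9
  C: 0 + 2(282.1) − 1(411.8) = 152.5
  B: 0 + 3(411.8) = 1235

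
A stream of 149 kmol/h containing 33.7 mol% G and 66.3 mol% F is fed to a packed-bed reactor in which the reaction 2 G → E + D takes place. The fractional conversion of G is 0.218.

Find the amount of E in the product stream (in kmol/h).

G reacted = 0.218 × 50.21 = 10.95 kmol/h; ν_G = −2, so ξ = 10.95/2 = 5.473 kmol/h.
Outlet amounts (n = n₀ + ν ξ):
  G: 50.21 − 2(5.473) = 39.27
  E: 0 + 1(5.473) = 5.473
  D: 0 + 1(5.473) = 5.473
  F: 98.79 (inert)

5.47 kmol/h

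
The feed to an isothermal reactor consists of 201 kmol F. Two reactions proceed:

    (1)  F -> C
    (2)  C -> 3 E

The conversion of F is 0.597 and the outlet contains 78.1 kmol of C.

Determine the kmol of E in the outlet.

126 kmol

Conversion of F: F consumed = 1ξ₁ = 0.597 × 201 → ξ₁ = 120 kmol.
C balance: n_C = 0 + 1ξ₁ − 1ξ₂ = 78.1 → ξ₂ = (1·120 − 78.1)/1 = 41.9 kmol.
Outlet amounts (n = n₀ + Σ ν·ξ):
  F: 201 − 1(120) = 81
  C: 0 + 1(120) − 1(41.9) = 78.1
  E: 0 + 3(41.9) = 125.7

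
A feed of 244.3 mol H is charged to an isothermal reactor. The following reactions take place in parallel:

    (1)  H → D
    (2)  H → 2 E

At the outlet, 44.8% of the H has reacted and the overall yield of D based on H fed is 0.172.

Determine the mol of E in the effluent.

Yield of D: 1ξ₁ / 244.3 = 0.172 → ξ₁ = 42.02 mol.
Conversion of H: 1ξ₁ + 1ξ₂ = 0.448 × 244.3 = 109.4 → ξ₂ = 67.43 mol.
Outlet amounts (n = n₀ + Σ ν·ξ):
  H: 244.3 − 1(42.02) − 1(67.43) = 134.9
  D: 0 + 1(42.02) = 42.02
  E: 0 + 2(67.43) = 134.9

135 mol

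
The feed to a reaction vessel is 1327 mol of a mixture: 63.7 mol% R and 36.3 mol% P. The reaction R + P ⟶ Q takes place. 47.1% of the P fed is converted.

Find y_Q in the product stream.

P reacted = 0.471 × 481.7 = 226.9 mol; ν_P = −1, so ξ = 226.9/1 = 226.9 mol.
Outlet amounts (n = n₀ + ν ξ):
  R: 845.3 − 1(226.9) = 618.4
  P: 481.7 − 1(226.9) = 254.8
  Q: 0 + 1(226.9) = 226.9
Total out = 1100 mol; y_Q = 226.9 / 1100 = 0.2062.

0.206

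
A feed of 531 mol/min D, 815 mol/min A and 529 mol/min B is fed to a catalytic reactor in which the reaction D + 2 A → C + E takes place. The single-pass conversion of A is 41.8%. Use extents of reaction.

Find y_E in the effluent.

0.0999

A reacted = 0.418 × 815 = 340.7 mol/min; ν_A = −2, so ξ = 340.7/2 = 170.3 mol/min.
Outlet amounts (n = n₀ + ν ξ):
  D: 531 − 1(170.3) = 360.7
  A: 815 − 2(170.3) = 474.3
  C: 0 + 1(170.3) = 170.3
  E: 0 + 1(170.3) = 170.3
  B: 529 (inert)
Total out = 1705 mol/min; y_E = 170.3 / 1705 = 0.09992.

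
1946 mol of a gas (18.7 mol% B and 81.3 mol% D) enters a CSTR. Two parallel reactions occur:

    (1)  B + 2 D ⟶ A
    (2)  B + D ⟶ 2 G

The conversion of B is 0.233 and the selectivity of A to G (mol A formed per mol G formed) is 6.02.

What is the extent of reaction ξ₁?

ξ₁ = 78.3 mol

Conversion of B: B consumed = 0.233 × 363.9 = 84.79 mol = 1ξ₁ + 1ξ₂.
Selectivity: 1ξ₁ / (2ξ₂) = 6.02 → ξ₁ = 12.04 ξ₂.
Substitute: (1·12.04 + 1) ξ₂ = 84.79 → ξ₂ = 6.502 mol, ξ₁ = 78.29 mol.
Outlet amounts (n = n₀ + Σ ν·ξ):
  B: 363.9 − 1(78.29) − 1(6.502) = 279.1
  D: 1582 − 2(78.29) − 1(6.502) = 1419
  A: 0 + 1(78.29) = 78.29
  G: 0 + 2(6.502) = 13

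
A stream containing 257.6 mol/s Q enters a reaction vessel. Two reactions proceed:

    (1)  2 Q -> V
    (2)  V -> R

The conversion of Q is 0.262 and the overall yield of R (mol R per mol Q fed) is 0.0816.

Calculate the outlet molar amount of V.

12.7 mol/s

Conversion of Q: Q consumed = 2ξ₁ = 0.262 × 257.6 → ξ₁ = 33.75 mol/s.
Yield of R: 1ξ₂ / 257.6 = 0.0816 → ξ₂ = 21.02 mol/s.
Outlet amounts (n = n₀ + Σ ν·ξ):
  Q: 257.6 − 2(33.75) = 190.1
  V: 0 + 1(33.75) − 1(21.02) = 12.73
  R: 0 + 1(21.02) = 21.02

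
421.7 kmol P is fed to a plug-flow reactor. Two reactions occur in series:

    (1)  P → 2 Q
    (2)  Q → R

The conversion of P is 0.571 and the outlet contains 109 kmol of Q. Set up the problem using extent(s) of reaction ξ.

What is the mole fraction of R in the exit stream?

Conversion of P: P consumed = 1ξ₁ = 0.571 × 421.7 → ξ₁ = 240.8 kmol.
Q balance: n_Q = 0 + 2ξ₁ − 1ξ₂ = 109 → ξ₂ = (2·240.8 − 109)/1 = 372.6 kmol.
Outlet amounts (n = n₀ + Σ ν·ξ):
  P: 421.7 − 1(240.8) = 180.9
  Q: 0 + 2(240.8) − 1(372.6) = 109
  R: 0 + 1(372.6) = 372.6
Total out = 662.5 kmol; y_R = 372.6 / 662.5 = 0.5624.

0.562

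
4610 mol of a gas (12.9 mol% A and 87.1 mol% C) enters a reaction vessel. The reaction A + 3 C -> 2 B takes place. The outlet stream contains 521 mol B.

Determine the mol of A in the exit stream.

For B: n = n₀ + 2ξ → 521 = 0 + 2ξ, giving ξ = 260.5 mol.
Outlet amounts (n = n₀ + ν ξ):
  A: 594.7 − 1(260.5) = 334.2
  C: 4015 − 3(260.5) = 3234
  B: 0 + 2(260.5) = 521

334 mol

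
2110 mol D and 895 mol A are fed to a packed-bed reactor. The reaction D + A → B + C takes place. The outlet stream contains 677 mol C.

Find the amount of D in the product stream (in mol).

For C: n = n₀ + 1ξ → 677 = 0 + 1ξ, giving ξ = 677 mol.
Outlet amounts (n = n₀ + ν ξ):
  D: 2110 − 1(677) = 1433
  A: 895 − 1(677) = 218
  B: 0 + 1(677) = 677
  C: 0 + 1(677) = 677

1430 mol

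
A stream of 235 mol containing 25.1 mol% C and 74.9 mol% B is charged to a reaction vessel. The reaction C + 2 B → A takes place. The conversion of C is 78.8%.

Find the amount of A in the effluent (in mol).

C reacted = 0.788 × 58.98 = 46.48 mol; ν_C = −1, so ξ = 46.48/1 = 46.48 mol.
Outlet amounts (n = n₀ + ν ξ):
  C: 58.98 − 1(46.48) = 12.5
  B: 176 − 2(46.48) = 83.05
  A: 0 + 1(46.48) = 46.48

46.5 mol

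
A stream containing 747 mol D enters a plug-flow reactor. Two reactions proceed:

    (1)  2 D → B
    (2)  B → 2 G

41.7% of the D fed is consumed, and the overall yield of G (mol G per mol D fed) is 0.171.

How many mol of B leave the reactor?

91.9 mol

Conversion of D: D consumed = 2ξ₁ = 0.417 × 747 → ξ₁ = 155.7 mol.
Yield of G: 2ξ₂ / 747 = 0.171 → ξ₂ = 63.87 mol.
Outlet amounts (n = n₀ + Σ ν·ξ):
  D: 747 − 2(155.7) = 435.5
  B: 0 + 1(155.7) − 1(63.87) = 91.88
  G: 0 + 2(63.87) = 127.7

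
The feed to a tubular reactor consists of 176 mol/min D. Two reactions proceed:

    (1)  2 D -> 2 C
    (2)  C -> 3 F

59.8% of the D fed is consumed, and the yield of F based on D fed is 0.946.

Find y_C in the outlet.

0.173

Conversion of D: D consumed = 2ξ₁ = 0.598 × 176 → ξ₁ = 52.62 mol/min.
Yield of F: 3ξ₂ / 176 = 0.946 → ξ₂ = 55.5 mol/min.
Outlet amounts (n = n₀ + Σ ν·ξ):
  D: 176 − 2(52.62) = 70.75
  C: 0 + 2(52.62) − 1(55.5) = 49.75
  F: 0 + 3(55.5) = 166.5
Total out = 287 mol/min; y_C = 49.75 / 287 = 0.1733.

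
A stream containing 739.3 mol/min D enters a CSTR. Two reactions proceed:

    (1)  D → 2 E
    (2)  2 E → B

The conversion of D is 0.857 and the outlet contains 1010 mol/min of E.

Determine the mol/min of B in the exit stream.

129 mol/min

Conversion of D: D consumed = 1ξ₁ = 0.857 × 739.3 → ξ₁ = 633.6 mol/min.
E balance: n_E = 0 + 2ξ₁ − 2ξ₂ = 1010 → ξ₂ = (2·633.6 − 1010)/2 = 128.6 mol/min.
Outlet amounts (n = n₀ + Σ ν·ξ):
  D: 739.3 − 1(633.6) = 105.7
  E: 0 + 2(633.6) − 2(128.6) = 1010
  B: 0 + 1(128.6) = 128.6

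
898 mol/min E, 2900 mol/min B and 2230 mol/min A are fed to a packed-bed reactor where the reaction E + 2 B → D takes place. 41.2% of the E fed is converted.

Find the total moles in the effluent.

E reacted = 0.412 × 898 = 370 mol/min; ν_E = −1, so ξ = 370/1 = 370 mol/min.
Outlet amounts (n = n₀ + ν ξ):
  E: 898 − 1(370) = 528
  B: 2900 − 2(370) = 2160
  D: 0 + 1(370) = 370
  A: 2230 (inert)
Total out = 528 + 2160 + 370 + 2230 = 5288 mol/min.

5290 mol/min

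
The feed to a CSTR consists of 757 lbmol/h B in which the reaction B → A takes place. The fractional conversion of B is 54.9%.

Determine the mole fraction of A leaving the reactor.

B reacted = 0.549 × 757 = 415.6 lbmol/h; ν_B = −1, so ξ = 415.6/1 = 415.6 lbmol/h.
Outlet amounts (n = n₀ + ν ξ):
  B: 757 − 1(415.6) = 341.4
  A: 0 + 1(415.6) = 415.6
Total out = 757 lbmol/h; y_A = 415.6 / 757 = 0.549.

0.549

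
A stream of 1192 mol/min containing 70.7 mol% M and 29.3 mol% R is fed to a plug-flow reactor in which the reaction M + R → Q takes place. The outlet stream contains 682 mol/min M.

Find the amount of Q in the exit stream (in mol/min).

161 mol/min

For M: n = n₀ − 1ξ → 682 = 842.7 − 1ξ, giving ξ = 160.7 mol/min.
Outlet amounts (n = n₀ + ν ξ):
  M: 842.7 − 1(160.7) = 682
  R: 349.3 − 1(160.7) = 188.5
  Q: 0 + 1(160.7) = 160.7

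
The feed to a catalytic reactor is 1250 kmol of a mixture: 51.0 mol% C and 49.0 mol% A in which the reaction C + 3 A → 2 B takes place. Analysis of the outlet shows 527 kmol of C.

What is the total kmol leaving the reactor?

1030 kmol

For C: n = n₀ − 1ξ → 527 = 637.5 − 1ξ, giving ξ = 110.5 kmol.
Outlet amounts (n = n₀ + ν ξ):
  C: 637.5 − 1(110.5) = 527
  A: 612.5 − 3(110.5) = 281
  B: 0 + 2(110.5) = 221
Total out = 527 + 281 + 221 = 1029 kmol.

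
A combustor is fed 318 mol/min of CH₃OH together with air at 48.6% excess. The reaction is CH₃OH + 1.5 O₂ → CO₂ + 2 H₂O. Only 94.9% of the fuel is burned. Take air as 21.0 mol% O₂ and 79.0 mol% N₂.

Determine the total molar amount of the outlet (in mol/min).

Stoichiometric O₂ = 1.5 × 318 = 477 mol/min; O₂ fed = 477 × 1.486 = 708.8 mol/min.
N₂ fed = 708.8 × 79/21 = 2667 mol/min.
Fuel reacted = 0.949 × 318 → ξ = 301.8 mol/min.
Outlet (n = n₀ + ν ξ):
  CH₃OH: 318 − 1(301.8) = 16.22
  O₂: 708.8 − 1.5(301.8) = 256.1
  N₂: 2667 (inert)
  CO₂: 0 + 1(301.8) = 301.8
  H₂O: 0 + 2(301.8) = 603.6
Total out = 16.22 + 256.1 + 2667 + 301.8 + 603.6 = 3844 mol/min.

3840 mol/min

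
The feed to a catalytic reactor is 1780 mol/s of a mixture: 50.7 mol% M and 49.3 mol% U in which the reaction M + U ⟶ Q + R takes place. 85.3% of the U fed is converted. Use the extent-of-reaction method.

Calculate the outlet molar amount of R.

749 mol/s

U reacted = 0.853 × 877.5 = 748.5 mol/s; ν_U = −1, so ξ = 748.5/1 = 748.5 mol/s.
Outlet amounts (n = n₀ + ν ξ):
  M: 902.5 − 1(748.5) = 153.9
  U: 877.5 − 1(748.5) = 129
  Q: 0 + 1(748.5) = 748.5
  R: 0 + 1(748.5) = 748.5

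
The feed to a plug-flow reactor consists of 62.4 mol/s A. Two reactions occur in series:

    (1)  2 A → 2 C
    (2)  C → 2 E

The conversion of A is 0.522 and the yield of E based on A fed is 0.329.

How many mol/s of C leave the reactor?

22.3 mol/s

Conversion of A: A consumed = 2ξ₁ = 0.522 × 62.4 → ξ₁ = 16.29 mol/s.
Yield of E: 2ξ₂ / 62.4 = 0.329 → ξ₂ = 10.26 mol/s.
Outlet amounts (n = n₀ + Σ ν·ξ):
  A: 62.4 − 2(16.29) = 29.83
  C: 0 + 2(16.29) − 1(10.26) = 22.31
  E: 0 + 2(10.26) = 20.53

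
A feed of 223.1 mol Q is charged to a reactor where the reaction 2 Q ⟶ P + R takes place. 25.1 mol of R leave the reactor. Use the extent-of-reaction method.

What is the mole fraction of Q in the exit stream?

0.775

For R: n = n₀ + 1ξ → 25.1 = 0 + 1ξ, giving ξ = 25.1 mol.
Outlet amounts (n = n₀ + ν ξ):
  Q: 223.1 − 2(25.1) = 172.9
  P: 0 + 1(25.1) = 25.1
  R: 0 + 1(25.1) = 25.1
Total out = 223.1 mol; y_Q = 172.9 / 223.1 = 0.775.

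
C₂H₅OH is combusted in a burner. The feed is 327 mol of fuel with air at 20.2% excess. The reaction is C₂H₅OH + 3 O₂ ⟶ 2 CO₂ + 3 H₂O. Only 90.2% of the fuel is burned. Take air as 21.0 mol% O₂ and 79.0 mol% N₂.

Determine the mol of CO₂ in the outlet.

590 mol

Stoichiometric O₂ = 3 × 327 = 981 mol; O₂ fed = 981 × 1.202 = 1179 mol.
N₂ fed = 1179 × 79/21 = 4436 mol.
Fuel reacted = 0.902 × 327 → ξ = 295 mol.
Outlet (n = n₀ + ν ξ):
  C₂H₅OH: 327 − 1(295) = 32.05
  O₂: 1179 − 3(295) = 294.3
  N₂: 4436 (inert)
  CO₂: 0 + 2(295) = 589.9
  H₂O: 0 + 3(295) = 884.9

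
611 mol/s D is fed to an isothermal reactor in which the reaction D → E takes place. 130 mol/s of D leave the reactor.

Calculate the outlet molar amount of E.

481 mol/s

For D: n = n₀ − 1ξ → 130 = 611 − 1ξ, giving ξ = 481 mol/s.
Outlet amounts (n = n₀ + ν ξ):
  D: 611 − 1(481) = 130
  E: 0 + 1(481) = 481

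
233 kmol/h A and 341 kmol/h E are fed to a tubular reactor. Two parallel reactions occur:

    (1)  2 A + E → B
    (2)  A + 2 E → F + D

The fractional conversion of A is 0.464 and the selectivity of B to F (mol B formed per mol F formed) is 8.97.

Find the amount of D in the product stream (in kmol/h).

Conversion of A: A consumed = 0.464 × 233 = 108.1 kmol/h = 2ξ₁ + 1ξ₂.
Selectivity: 1ξ₁ / (1ξ₂) = 8.97 → ξ₁ = 8.97 ξ₂.
Substitute: (2·8.97 + 1) ξ₂ = 108.1 → ξ₂ = 5.708 kmol/h, ξ₁ = 51.2 kmol/h.
Outlet amounts (n = n₀ + Σ ν·ξ):
  A: 233 − 2(51.2) − 1(5.708) = 124.9
  E: 341 − 1(51.2) − 2(5.708) = 278.4
  B: 0 + 1(51.2) = 51.2
  F: 0 + 1(5.708) = 5.708
  D: 0 + 1(5.708) = 5.708

5.71 kmol/h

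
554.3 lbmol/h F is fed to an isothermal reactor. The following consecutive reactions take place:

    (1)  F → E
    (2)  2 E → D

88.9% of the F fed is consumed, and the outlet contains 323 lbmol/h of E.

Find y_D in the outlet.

0.181

Conversion of F: F consumed = 1ξ₁ = 0.889 × 554.3 → ξ₁ = 492.8 lbmol/h.
E balance: n_E = 0 + 1ξ₁ − 2ξ₂ = 323 → ξ₂ = (1·492.8 − 323)/2 = 84.89 lbmol/h.
Outlet amounts (n = n₀ + Σ ν·ξ):
  F: 554.3 − 1(492.8) = 61.53
  E: 0 + 1(492.8) − 2(84.89) = 323
  D: 0 + 1(84.89) = 84.89
Total out = 469.4 lbmol/h; y_D = 84.89 / 469.4 = 0.1808.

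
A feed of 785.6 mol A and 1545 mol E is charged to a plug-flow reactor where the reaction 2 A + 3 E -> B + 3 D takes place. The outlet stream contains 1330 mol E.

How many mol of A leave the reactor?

For E: n = n₀ − 3ξ → 1330 = 1545 − 3ξ, giving ξ = 71.67 mol.
Outlet amounts (n = n₀ + ν ξ):
  A: 785.6 − 2(71.67) = 642.3
  E: 1545 − 3(71.67) = 1330
  B: 0 + 1(71.67) = 71.67
  D: 0 + 3(71.67) = 215

642 mol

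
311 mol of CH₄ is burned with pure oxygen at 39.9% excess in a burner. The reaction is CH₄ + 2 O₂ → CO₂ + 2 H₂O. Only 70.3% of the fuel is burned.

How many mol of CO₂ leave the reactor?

Stoichiometric O₂ = 2 × 311 = 622 mol; O₂ fed = 622 × 1.399 = 870.2 mol.
Fuel reacted = 0.703 × 311 → ξ = 218.6 mol.
Outlet (n = n₀ + ν ξ):
  CH₄: 311 − 1(218.6) = 92.37
  O₂: 870.2 − 2(218.6) = 432.9
  CO₂: 0 + 1(218.6) = 218.6
  H₂O: 0 + 2(218.6) = 437.3

219 mol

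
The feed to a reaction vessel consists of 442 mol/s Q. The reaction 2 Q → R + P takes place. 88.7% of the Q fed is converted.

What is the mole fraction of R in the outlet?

Q reacted = 0.887 × 442 = 392.1 mol/s; ν_Q = −2, so ξ = 392.1/2 = 196 mol/s.
Outlet amounts (n = n₀ + ν ξ):
  Q: 442 − 2(196) = 49.95
  R: 0 + 1(196) = 196
  P: 0 + 1(196) = 196
Total out = 442 mol/s; y_R = 196 / 442 = 0.4435.

0.444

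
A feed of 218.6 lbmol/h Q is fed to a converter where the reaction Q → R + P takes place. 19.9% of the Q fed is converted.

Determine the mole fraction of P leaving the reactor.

0.166

Q reacted = 0.199 × 218.6 = 43.5 lbmol/h; ν_Q = −1, so ξ = 43.5/1 = 43.5 lbmol/h.
Outlet amounts (n = n₀ + ν ξ):
  Q: 218.6 − 1(43.5) = 175.1
  R: 0 + 1(43.5) = 43.5
  P: 0 + 1(43.5) = 43.5
Total out = 262.1 lbmol/h; y_P = 43.5 / 262.1 = 0.166.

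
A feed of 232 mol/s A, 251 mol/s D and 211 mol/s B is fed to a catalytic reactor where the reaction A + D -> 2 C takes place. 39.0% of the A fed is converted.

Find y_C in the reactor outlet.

0.261

A reacted = 0.39 × 232 = 90.48 mol/s; ν_A = −1, so ξ = 90.48/1 = 90.48 mol/s.
Outlet amounts (n = n₀ + ν ξ):
  A: 232 − 1(90.48) = 141.5
  D: 251 − 1(90.48) = 160.5
  C: 0 + 2(90.48) = 181
  B: 211 (inert)
Total out = 694 mol/s; y_C = 181 / 694 = 0.2607.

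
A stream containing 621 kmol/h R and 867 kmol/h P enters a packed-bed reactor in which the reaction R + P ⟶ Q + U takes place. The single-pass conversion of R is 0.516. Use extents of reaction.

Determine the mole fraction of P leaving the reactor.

R reacted = 0.516 × 621 = 320.4 kmol/h; ν_R = −1, so ξ = 320.4/1 = 320.4 kmol/h.
Outlet amounts (n = n₀ + ν ξ):
  R: 621 − 1(320.4) = 300.6
  P: 867 − 1(320.4) = 546.6
  Q: 0 + 1(320.4) = 320.4
  U: 0 + 1(320.4) = 320.4
Total out = 1488 kmol/h; y_P = 546.6 / 1488 = 0.3673.

0.367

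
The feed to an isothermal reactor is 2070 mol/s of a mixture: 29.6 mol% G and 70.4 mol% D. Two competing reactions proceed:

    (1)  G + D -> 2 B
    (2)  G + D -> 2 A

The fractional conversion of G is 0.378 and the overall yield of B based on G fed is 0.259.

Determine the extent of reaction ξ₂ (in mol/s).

ξ₂ = 152 mol/s

Yield of B: 2ξ₁ / 612.7 = 0.259 → ξ₁ = 79.35 mol/s.
Conversion of G: 1ξ₁ + 1ξ₂ = 0.378 × 612.7 = 231.6 → ξ₂ = 152.3 mol/s.
Outlet amounts (n = n₀ + Σ ν·ξ):
  G: 612.7 − 1(79.35) − 1(152.3) = 381.1
  D: 1457 − 1(79.35) − 1(152.3) = 1226
  B: 0 + 2(79.35) = 158.7
  A: 0 + 2(152.3) = 304.5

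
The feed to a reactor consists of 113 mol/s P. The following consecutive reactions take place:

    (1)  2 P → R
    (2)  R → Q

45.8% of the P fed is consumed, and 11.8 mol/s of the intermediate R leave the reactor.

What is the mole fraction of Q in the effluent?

Conversion of P: P consumed = 2ξ₁ = 0.458 × 113 → ξ₁ = 25.88 mol/s.
R balance: n_R = 0 + 1ξ₁ − 1ξ₂ = 11.8 → ξ₂ = (1·25.88 − 11.8)/1 = 14.08 mol/s.
Outlet amounts (n = n₀ + Σ ν·ξ):
  P: 113 − 2(25.88) = 61.25
  R: 0 + 1(25.88) − 1(14.08) = 11.8
  Q: 0 + 1(14.08) = 14.08
Total out = 87.12 mol/s; y_Q = 14.08 / 87.12 = 0.1616.

0.162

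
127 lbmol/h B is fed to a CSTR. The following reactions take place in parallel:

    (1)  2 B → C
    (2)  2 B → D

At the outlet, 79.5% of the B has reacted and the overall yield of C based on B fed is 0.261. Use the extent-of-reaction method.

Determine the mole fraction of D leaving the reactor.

Yield of C: 1ξ₁ / 127 = 0.261 → ξ₁ = 33.15 lbmol/h.
Conversion of B: 2ξ₁ + 2ξ₂ = 0.795 × 127 = 101 → ξ₂ = 17.34 lbmol/h.
Outlet amounts (n = n₀ + Σ ν·ξ):
  B: 127 − 2(33.15) − 2(17.34) = 26.03
  C: 0 + 1(33.15) = 33.15
  D: 0 + 1(17.34) = 17.34
Total out = 76.52 lbmol/h; y_D = 17.34 / 76.52 = 0.2266.

0.227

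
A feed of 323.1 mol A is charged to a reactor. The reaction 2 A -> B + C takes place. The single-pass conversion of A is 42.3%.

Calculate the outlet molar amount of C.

68.3 mol

A reacted = 0.423 × 323.1 = 136.7 mol; ν_A = −2, so ξ = 136.7/2 = 68.34 mol.
Outlet amounts (n = n₀ + ν ξ):
  A: 323.1 − 2(68.34) = 186.4
  B: 0 + 1(68.34) = 68.34
  C: 0 + 1(68.34) = 68.34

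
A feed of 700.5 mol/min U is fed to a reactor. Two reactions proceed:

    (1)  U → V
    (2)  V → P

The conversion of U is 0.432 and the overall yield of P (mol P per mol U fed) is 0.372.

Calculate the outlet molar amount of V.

Conversion of U: U consumed = 1ξ₁ = 0.432 × 700.5 → ξ₁ = 302.6 mol/min.
Yield of P: 1ξ₂ / 700.5 = 0.372 → ξ₂ = 260.6 mol/min.
Outlet amounts (n = n₀ + Σ ν·ξ):
  U: 700.5 − 1(302.6) = 397.9
  V: 0 + 1(302.6) − 1(260.6) = 42.03
  P: 0 + 1(260.6) = 260.6

42 mol/min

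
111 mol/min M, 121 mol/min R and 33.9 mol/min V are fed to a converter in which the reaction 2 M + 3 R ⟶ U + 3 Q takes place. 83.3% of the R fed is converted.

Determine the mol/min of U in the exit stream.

R reacted = 0.833 × 121 = 100.8 mol/min; ν_R = −3, so ξ = 100.8/3 = 33.6 mol/min.
Outlet amounts (n = n₀ + ν ξ):
  M: 111 − 2(33.6) = 43.8
  R: 121 − 3(33.6) = 20.21
  U: 0 + 1(33.6) = 33.6
  Q: 0 + 3(33.6) = 100.8
  V: 33.9 (inert)

33.6 mol/min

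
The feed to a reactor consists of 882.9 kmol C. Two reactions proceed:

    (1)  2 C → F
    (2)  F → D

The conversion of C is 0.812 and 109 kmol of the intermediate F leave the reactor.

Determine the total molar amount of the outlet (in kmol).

524 kmol

Conversion of C: C consumed = 2ξ₁ = 0.812 × 882.9 → ξ₁ = 358.5 kmol.
F balance: n_F = 0 + 1ξ₁ − 1ξ₂ = 109 → ξ₂ = (1·358.5 − 109)/1 = 249.5 kmol.
Outlet amounts (n = n₀ + Σ ν·ξ):
  C: 882.9 − 2(358.5) = 166
  F: 0 + 1(358.5) − 1(249.5) = 109
  D: 0 + 1(249.5) = 249.5
Total out = 166 + 109 + 249.5 = 524.4 kmol.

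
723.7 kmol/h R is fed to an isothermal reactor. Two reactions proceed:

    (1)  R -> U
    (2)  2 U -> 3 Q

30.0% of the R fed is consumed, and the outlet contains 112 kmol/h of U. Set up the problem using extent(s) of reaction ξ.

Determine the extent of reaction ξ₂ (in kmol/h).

Conversion of R: R consumed = 1ξ₁ = 0.3 × 723.7 → ξ₁ = 217.1 kmol/h.
U balance: n_U = 0 + 1ξ₁ − 2ξ₂ = 112 → ξ₂ = (1·217.1 − 112)/2 = 52.56 kmol/h.
Outlet amounts (n = n₀ + Σ ν·ξ):
  R: 723.7 − 1(217.1) = 506.6
  U: 0 + 1(217.1) − 2(52.56) = 112
  Q: 0 + 3(52.56) = 157.7

ξ₂ = 52.6 kmol/h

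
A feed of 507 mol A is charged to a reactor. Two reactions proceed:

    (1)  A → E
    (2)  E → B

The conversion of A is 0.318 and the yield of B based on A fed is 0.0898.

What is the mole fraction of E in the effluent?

0.228

Conversion of A: A consumed = 1ξ₁ = 0.318 × 507 → ξ₁ = 161.2 mol.
Yield of B: 1ξ₂ / 507 = 0.0898 → ξ₂ = 45.53 mol.
Outlet amounts (n = n₀ + Σ ν·ξ):
  A: 507 − 1(161.2) = 345.8
  E: 0 + 1(161.2) − 1(45.53) = 115.7
  B: 0 + 1(45.53) = 45.53
Total out = 507 mol; y_E = 115.7 / 507 = 0.2282.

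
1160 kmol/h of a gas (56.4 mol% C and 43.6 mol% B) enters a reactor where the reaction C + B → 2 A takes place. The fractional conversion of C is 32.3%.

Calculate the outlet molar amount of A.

423 kmol/h

C reacted = 0.323 × 654.2 = 211.3 kmol/h; ν_C = −1, so ξ = 211.3/1 = 211.3 kmol/h.
Outlet amounts (n = n₀ + ν ξ):
  C: 654.2 − 1(211.3) = 442.9
  B: 505.8 − 1(211.3) = 294.4
  A: 0 + 2(211.3) = 422.6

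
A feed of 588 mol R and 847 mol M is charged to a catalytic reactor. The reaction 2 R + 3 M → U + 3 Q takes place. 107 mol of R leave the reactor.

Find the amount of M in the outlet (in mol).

126 mol

For R: n = n₀ − 2ξ → 107 = 588 − 2ξ, giving ξ = 240.5 mol.
Outlet amounts (n = n₀ + ν ξ):
  R: 588 − 2(240.5) = 107
  M: 847 − 3(240.5) = 125.5
  U: 0 + 1(240.5) = 240.5
  Q: 0 + 3(240.5) = 721.5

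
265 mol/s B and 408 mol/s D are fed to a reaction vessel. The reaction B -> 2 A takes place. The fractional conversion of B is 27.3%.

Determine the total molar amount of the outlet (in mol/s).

B reacted = 0.273 × 265 = 72.34 mol/s; ν_B = −1, so ξ = 72.34/1 = 72.34 mol/s.
Outlet amounts (n = n₀ + ν ξ):
  B: 265 − 1(72.34) = 192.7
  A: 0 + 2(72.34) = 144.7
  D: 408 (inert)
Total out = 192.7 + 144.7 + 408 = 745.3 mol/s.

745 mol/s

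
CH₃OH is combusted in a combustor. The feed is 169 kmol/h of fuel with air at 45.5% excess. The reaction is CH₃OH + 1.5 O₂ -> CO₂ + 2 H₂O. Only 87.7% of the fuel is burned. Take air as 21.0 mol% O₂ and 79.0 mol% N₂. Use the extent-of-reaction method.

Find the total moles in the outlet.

Stoichiometric O₂ = 1.5 × 169 = 253.5 kmol/h; O₂ fed = 253.5 × 1.455 = 368.8 kmol/h.
N₂ fed = 368.8 × 79/21 = 1388 kmol/h.
Fuel reacted = 0.877 × 169 → ξ = 148.2 kmol/h.
Outlet (n = n₀ + ν ξ):
  CH₃OH: 169 − 1(148.2) = 20.79
  O₂: 368.8 − 1.5(148.2) = 146.5
  N₂: 1388 (inert)
  CO₂: 0 + 1(148.2) = 148.2
  H₂O: 0 + 2(148.2) = 296.4
Total out = 20.79 + 146.5 + 1388 + 148.2 + 296.4 = 1999 kmol/h.

2000 kmol/h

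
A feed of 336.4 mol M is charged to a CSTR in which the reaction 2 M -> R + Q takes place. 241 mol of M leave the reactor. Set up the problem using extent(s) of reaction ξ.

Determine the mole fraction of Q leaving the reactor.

For M: n = n₀ − 2ξ → 241 = 336.4 − 2ξ, giving ξ = 47.7 mol.
Outlet amounts (n = n₀ + ν ξ):
  M: 336.4 − 2(47.7) = 241
  R: 0 + 1(47.7) = 47.7
  Q: 0 + 1(47.7) = 47.7
Total out = 336.4 mol; y_Q = 47.7 / 336.4 = 0.1418.

0.142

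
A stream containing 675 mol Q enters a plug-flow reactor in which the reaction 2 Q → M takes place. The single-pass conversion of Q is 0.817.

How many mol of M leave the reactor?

Q reacted = 0.817 × 675 = 551.5 mol; ν_Q = −2, so ξ = 551.5/2 = 275.7 mol.
Outlet amounts (n = n₀ + ν ξ):
  Q: 675 − 2(275.7) = 123.5
  M: 0 + 1(275.7) = 275.7

276 mol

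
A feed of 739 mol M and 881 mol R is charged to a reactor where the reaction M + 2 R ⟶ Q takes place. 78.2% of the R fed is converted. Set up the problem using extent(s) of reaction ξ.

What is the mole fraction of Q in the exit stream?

R reacted = 0.782 × 881 = 688.9 mol; ν_R = −2, so ξ = 688.9/2 = 344.5 mol.
Outlet amounts (n = n₀ + ν ξ):
  M: 739 − 1(344.5) = 394.5
  R: 881 − 2(344.5) = 192.1
  Q: 0 + 1(344.5) = 344.5
Total out = 931.1 mol; y_Q = 344.5 / 931.1 = 0.37.

0.37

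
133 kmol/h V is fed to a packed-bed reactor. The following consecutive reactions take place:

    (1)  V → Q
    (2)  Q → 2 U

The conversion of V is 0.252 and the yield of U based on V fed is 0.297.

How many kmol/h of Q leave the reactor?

Conversion of V: V consumed = 1ξ₁ = 0.252 × 133 → ξ₁ = 33.52 kmol/h.
Yield of U: 2ξ₂ / 133 = 0.297 → ξ₂ = 19.75 kmol/h.
Outlet amounts (n = n₀ + Σ ν·ξ):
  V: 133 − 1(33.52) = 99.48
  Q: 0 + 1(33.52) − 1(19.75) = 13.77
  U: 0 + 2(19.75) = 39.5

13.8 kmol/h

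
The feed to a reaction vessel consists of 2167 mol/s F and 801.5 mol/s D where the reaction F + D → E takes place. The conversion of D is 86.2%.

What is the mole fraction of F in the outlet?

D reacted = 0.862 × 801.5 = 690.9 mol/s; ν_D = −1, so ξ = 690.9/1 = 690.9 mol/s.
Outlet amounts (n = n₀ + ν ξ):
  F: 2167 − 1(690.9) = 1476
  D: 801.5 − 1(690.9) = 110.6
  E: 0 + 1(690.9) = 690.9
Total out = 2278 mol/s; y_F = 1476 / 2278 = 0.6481.

0.648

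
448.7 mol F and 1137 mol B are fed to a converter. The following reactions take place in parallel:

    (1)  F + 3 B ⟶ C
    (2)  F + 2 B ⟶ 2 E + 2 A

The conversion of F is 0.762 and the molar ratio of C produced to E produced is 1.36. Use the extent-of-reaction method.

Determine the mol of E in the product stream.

Conversion of F: F consumed = 0.762 × 448.7 = 341.9 mol = 1ξ₁ + 1ξ₂.
Selectivity: 1ξ₁ / (2ξ₂) = 1.36 → ξ₁ = 2.72 ξ₂.
Substitute: (1·2.72 + 1) ξ₂ = 341.9 → ξ₂ = 91.91 mol, ξ₁ = 250 mol.
Outlet amounts (n = n₀ + Σ ν·ξ):
  F: 448.7 − 1(250) − 1(91.91) = 106.8
  B: 1137 − 3(250) − 2(91.91) = 203.2
  C: 0 + 1(250) = 250
  E: 0 + 2(91.91) = 183.8
  A: 0 + 2(91.91) = 183.8

184 mol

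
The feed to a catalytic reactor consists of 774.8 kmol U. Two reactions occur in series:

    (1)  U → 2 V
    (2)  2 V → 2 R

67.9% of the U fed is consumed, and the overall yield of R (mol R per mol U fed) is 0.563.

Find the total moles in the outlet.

1300 kmol

Conversion of U: U consumed = 1ξ₁ = 0.679 × 774.8 → ξ₁ = 526.1 kmol.
Yield of R: 2ξ₂ / 774.8 = 0.563 → ξ₂ = 218.1 kmol.
Outlet amounts (n = n₀ + Σ ν·ξ):
  U: 774.8 − 1(526.1) = 248.7
  V: 0 + 2(526.1) − 2(218.1) = 616
  R: 0 + 2(218.1) = 436.2
Total out = 248.7 + 616 + 436.2 = 1301 kmol.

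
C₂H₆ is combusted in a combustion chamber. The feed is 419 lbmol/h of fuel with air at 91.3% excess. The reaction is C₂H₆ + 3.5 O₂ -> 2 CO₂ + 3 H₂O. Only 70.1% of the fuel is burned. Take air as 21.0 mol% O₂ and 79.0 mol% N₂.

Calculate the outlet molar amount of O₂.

Stoichiometric O₂ = 3.5 × 419 = 1466 lbmol/h; O₂ fed = 1466 × 1.913 = 2805 lbmol/h.
N₂ fed = 2805 × 79/21 = 10550 lbmol/h.
Fuel reacted = 0.701 × 419 → ξ = 293.7 lbmol/h.
Outlet (n = n₀ + ν ξ):
  C₂H₆: 419 − 1(293.7) = 125.3
  O₂: 2805 − 3.5(293.7) = 1777
  N₂: 10550 (inert)
  CO₂: 0 + 2(293.7) = 587.4
  H₂O: 0 + 3(293.7) = 881.2

1780 lbmol/h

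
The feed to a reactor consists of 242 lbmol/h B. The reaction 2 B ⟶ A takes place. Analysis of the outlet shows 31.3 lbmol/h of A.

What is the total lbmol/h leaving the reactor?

For A: n = n₀ + 1ξ → 31.3 = 0 + 1ξ, giving ξ = 31.3 lbmol/h.
Outlet amounts (n = n₀ + ν ξ):
  B: 242 − 2(31.3) = 179.4
  A: 0 + 1(31.3) = 31.3
Total out = 179.4 + 31.3 = 210.7 lbmol/h.

211 lbmol/h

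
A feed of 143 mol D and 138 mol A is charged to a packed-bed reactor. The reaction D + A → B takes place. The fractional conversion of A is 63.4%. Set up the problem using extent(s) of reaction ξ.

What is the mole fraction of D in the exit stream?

A reacted = 0.634 × 138 = 87.49 mol; ν_A = −1, so ξ = 87.49/1 = 87.49 mol.
Outlet amounts (n = n₀ + ν ξ):
  D: 143 − 1(87.49) = 55.51
  A: 138 − 1(87.49) = 50.51
  B: 0 + 1(87.49) = 87.49
Total out = 193.5 mol; y_D = 55.51 / 193.5 = 0.2869.

0.287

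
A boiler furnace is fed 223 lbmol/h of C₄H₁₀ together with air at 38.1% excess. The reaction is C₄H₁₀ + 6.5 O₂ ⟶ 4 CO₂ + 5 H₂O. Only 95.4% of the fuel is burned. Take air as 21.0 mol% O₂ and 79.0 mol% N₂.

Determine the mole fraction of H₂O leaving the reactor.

0.106

Stoichiometric O₂ = 6.5 × 223 = 1450 lbmol/h; O₂ fed = 1450 × 1.381 = 2002 lbmol/h.
N₂ fed = 2002 × 79/21 = 7530 lbmol/h.
Fuel reacted = 0.954 × 223 → ξ = 212.7 lbmol/h.
Outlet (n = n₀ + ν ξ):
  C₄H₁₀: 223 − 1(212.7) = 10.26
  O₂: 2002 − 6.5(212.7) = 618.9
  N₂: 7530 (inert)
  CO₂: 0 + 4(212.7) = 851
  H₂O: 0 + 5(212.7) = 1064
Total out = 10070 lbmol/h; y_H₂O = 1064 / 10070 = 0.1056.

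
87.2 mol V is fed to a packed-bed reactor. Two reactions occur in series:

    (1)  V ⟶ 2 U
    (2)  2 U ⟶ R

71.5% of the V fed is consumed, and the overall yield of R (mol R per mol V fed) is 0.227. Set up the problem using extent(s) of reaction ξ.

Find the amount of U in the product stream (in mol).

85.1 mol

Conversion of V: V consumed = 1ξ₁ = 0.715 × 87.2 → ξ₁ = 62.35 mol.
Yield of R: 1ξ₂ / 87.2 = 0.227 → ξ₂ = 19.79 mol.
Outlet amounts (n = n₀ + Σ ν·ξ):
  V: 87.2 − 1(62.35) = 24.85
  U: 0 + 2(62.35) − 2(19.79) = 85.11
  R: 0 + 1(19.79) = 19.79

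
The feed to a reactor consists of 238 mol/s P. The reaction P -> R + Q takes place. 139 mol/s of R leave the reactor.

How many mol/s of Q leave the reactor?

For R: n = n₀ + 1ξ → 139 = 0 + 1ξ, giving ξ = 139 mol/s.
Outlet amounts (n = n₀ + ν ξ):
  P: 238 − 1(139) = 99
  R: 0 + 1(139) = 139
  Q: 0 + 1(139) = 139

139 mol/s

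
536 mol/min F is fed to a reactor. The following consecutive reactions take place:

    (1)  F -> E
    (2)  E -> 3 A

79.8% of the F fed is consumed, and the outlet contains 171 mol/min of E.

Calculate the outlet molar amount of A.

Conversion of F: F consumed = 1ξ₁ = 0.798 × 536 → ξ₁ = 427.7 mol/min.
E balance: n_E = 0 + 1ξ₁ − 1ξ₂ = 171 → ξ₂ = (1·427.7 − 171)/1 = 256.7 mol/min.
Outlet amounts (n = n₀ + Σ ν·ξ):
  F: 536 − 1(427.7) = 108.3
  E: 0 + 1(427.7) − 1(256.7) = 171
  A: 0 + 3(256.7) = 770.2

770 mol/min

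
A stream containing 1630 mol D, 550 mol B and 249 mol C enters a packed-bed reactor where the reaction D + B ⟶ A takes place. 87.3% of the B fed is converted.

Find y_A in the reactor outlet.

B reacted = 0.873 × 550 = 480.1 mol; ν_B = −1, so ξ = 480.1/1 = 480.1 mol.
Outlet amounts (n = n₀ + ν ξ):
  D: 1630 − 1(480.1) = 1150
  B: 550 − 1(480.1) = 69.85
  A: 0 + 1(480.1) = 480.1
  C: 249 (inert)
Total out = 1949 mol; y_A = 480.1 / 1949 = 0.2464.

0.246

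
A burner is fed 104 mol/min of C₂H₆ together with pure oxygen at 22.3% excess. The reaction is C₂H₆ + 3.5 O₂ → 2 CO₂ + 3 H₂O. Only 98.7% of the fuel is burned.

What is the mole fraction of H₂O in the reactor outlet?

Stoichiometric O₂ = 3.5 × 104 = 364 mol/min; O₂ fed = 364 × 1.223 = 445.2 mol/min.
Fuel reacted = 0.987 × 104 → ξ = 102.6 mol/min.
Outlet (n = n₀ + ν ξ):
  C₂H₆: 104 − 1(102.6) = 1.352
  O₂: 445.2 − 3.5(102.6) = 85.9
  CO₂: 0 + 2(102.6) = 205.3
  H₂O: 0 + 3(102.6) = 307.9
Total out = 600.5 mol/min; y_H₂O = 307.9 / 600.5 = 0.5128.

0.513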